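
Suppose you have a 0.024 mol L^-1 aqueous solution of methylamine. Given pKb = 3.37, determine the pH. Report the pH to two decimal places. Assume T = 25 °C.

pH = 11.48

CH3NH2 + H2O ⇌ CH3NH3+ + OH-
Kb = 10^(−3.37) = 4.27 × 10^-4
From the ICE table, Kb = [OH-]²/(0.024 − [OH-]) = 4.27 × 10^-4.
Here C₀/Kb ≈ 56.2, so the small-[OH-] approximation fails. Use the quadratic:
[OH-] = [−0.000427 + √(0.000427² + 4.1e-05)]/2 = 2.99 × 10^-3 M
pOH = 2.52, so pH = 14.00 − pOH = 11.48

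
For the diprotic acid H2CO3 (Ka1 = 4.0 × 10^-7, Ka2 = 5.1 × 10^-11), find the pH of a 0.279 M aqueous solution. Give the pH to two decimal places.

Since Ka1 ≫ Ka2, the first ionization dominates [H+].
Ka1 = x²/(0.279 − x) = 4.0 × 10^-7
x ≈ √(4.0 × 10^-7 × 0.279) = 3.34 × 10^-4 M
pH = −log(3.34 × 10^-4) = 3.48

pH = 3.48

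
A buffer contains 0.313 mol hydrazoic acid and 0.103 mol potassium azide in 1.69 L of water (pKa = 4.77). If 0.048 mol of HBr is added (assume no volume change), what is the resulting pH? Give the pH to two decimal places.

pH = 3.95

After neutralization: n(HN3) = 0.361 mol, n(N3-) = 0.055 mol.
Henderson–Hasselbalch with mole ratio 0.055/0.361: pH = 4.77 + (-0.817)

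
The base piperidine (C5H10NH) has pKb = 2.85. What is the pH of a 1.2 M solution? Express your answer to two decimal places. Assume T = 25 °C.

C5H10NH + H2O ⇌ C5H10NH2+ + OH-
Kb = 10^(−2.85) = 1.41 × 10^-3
Kb = x²/(1.2 − x) = 1.41 × 10^-3
Assume x ≪ 1.2: x ≈ √(1.41 × 10^-3 × 1.2) = 4.11 × 10^-2 M
pOH = −log(4.11 × 10^-2) = 1.39; pH = 14.00 − 1.39 = 12.61

pH = 12.61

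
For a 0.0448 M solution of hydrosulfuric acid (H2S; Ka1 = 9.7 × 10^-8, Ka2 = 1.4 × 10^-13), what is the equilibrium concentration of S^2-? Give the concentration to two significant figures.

First ionization gives [H+] ≈ [HS-] = 6.59 × 10^-5 M.
Second step: Ka2 = [H+][S^2-]/[HS-] ≈ [S^2-] (since [H+] ≈ [HS-]).
So [S^2-] ≈ Ka2.

1.4 × 10^-13 M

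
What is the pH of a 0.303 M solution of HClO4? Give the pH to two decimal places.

pH = 0.52

HClO4 is a strong acid and dissociates completely, so [H+] = 0.303 M.
pH = -log(0.303) = 0.52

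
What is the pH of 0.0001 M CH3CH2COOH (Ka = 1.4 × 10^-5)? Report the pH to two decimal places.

pH = 4.51

CH3CH2COOH ⇌ CH3CH2COO- + H+
Let x = [H+] at equilibrium. Ka = x²/(0.0001 − x).
Here C₀/Ka ≈ 7.14, so the small-x approximation fails. Use the quadratic:
x = [−1.4e-05 + √(1.4e-05² + 5.6e-09)]/2 = 3.11 × 10^-5 M
pH = −log[H+] = −log(3.11 × 10^-5) = 4.51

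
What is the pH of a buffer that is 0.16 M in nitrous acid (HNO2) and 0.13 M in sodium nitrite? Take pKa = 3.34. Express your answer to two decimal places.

Using pH = pKa + log([base]/[acid]) with [base]/[acid] = 0.13/0.16:
pH = 3.34 + (-0.090) = 3.25

pH = 3.25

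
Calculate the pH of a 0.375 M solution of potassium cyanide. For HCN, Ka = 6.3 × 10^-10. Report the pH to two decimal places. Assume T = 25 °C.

CN- is the conjugate base of the weak acid HCN.
Kb = Kw/Ka = 1.0×10^-14 / 6.3 × 10^-10 = 1.59 × 10^-5
From the ICE table, Kb = x²/(0.375 − x) = 1.59 × 10^-5.
Neglecting x in the denominator: x = √(1.59 × 10^-5 × 0.375) = 2.44 × 10^-3 M
(x/C₀ = 0.65% < 5%, so the approximation holds.)
pOH = 2.61, so pH = 14.00 − pOH = 11.39

pH = 11.39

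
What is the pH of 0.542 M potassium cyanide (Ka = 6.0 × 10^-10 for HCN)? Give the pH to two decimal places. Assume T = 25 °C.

CN- is the conjugate base of the weak acid HCN.
Kb = Kw/Ka = 1.0×10^-14 / 6.0 × 10^-10 = 1.67 × 10^-5
From the ICE table, Kb = [OH-]²/(0.542 − [OH-]) = 1.67 × 10^-5.
Since Kb ≪ C₀, [OH-] ≈ √(Kb·C₀) = 3.01 × 10^-3 M.
([OH-]/C₀ = 0.56% < 5%, so the approximation holds.)
pOH = 2.52, so pH = 14.00 − pOH = 11.48

pH = 11.48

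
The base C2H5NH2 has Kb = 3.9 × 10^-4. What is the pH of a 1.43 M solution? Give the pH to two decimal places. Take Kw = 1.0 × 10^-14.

C2H5NH2 + H2O ⇌ C2H5NH3+ + OH-
From the ICE table, Kb = [OH-]²/(1.43 − [OH-]) = 3.9 × 10^-4.
Neglecting [OH-] in the denominator: [OH-] = √(3.9 × 10^-4 × 1.43) = 2.36 × 10^-2 M
pOH = 1.63, so pH = 14.00 − pOH = 12.37

pH = 12.37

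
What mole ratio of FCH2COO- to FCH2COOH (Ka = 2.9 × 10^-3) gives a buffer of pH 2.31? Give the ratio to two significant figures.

pKa = -log(2.9 × 10^-3) = 2.538
pH = pKa + log(r) ⇒ log(r) = 2.31 − 2.538 = -0.228
r = [FCH2COO-]/[FCH2COOH] = 10^(-0.228) = 0.592

ratio = 0.59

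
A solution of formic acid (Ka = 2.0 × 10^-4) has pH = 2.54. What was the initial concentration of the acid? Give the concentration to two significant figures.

C₀ = 4.4 × 10^-2 M

[H+] = 10^(-2.54) = 2.88 × 10^-3 M = x
Ka = x²/(C₀ − x) ⇒ C₀ = x + x²/Ka
C₀ = 2.88 × 10^-3 + (2.88 × 10^-3)²/(2.0 × 10^-4) = 4.44 × 10^-2 M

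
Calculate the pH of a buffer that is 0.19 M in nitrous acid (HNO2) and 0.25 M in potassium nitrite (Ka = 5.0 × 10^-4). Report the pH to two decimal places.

pKa = −log(5.0 × 10^-4) = 3.301
Henderson–Hasselbalch: pH = pKa + log([NO2-]/[HNO2]) = 3.301 + log(0.25/0.19)
pH = 3.301 + (+0.119) = 3.42

pH = 3.42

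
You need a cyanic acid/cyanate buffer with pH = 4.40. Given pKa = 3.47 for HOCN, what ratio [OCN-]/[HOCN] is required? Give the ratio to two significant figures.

pH = pKa + log(r) ⇒ log(r) = 4.40 − 3.47 = +0.93
r = [OCN-]/[HOCN] = 10^(+0.93) = 8.51

ratio = 8.5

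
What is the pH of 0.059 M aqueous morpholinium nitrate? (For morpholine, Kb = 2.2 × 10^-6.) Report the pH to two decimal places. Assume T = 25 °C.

pH = 4.79

C4H8ONH2+ is the conjugate acid of the weak base C4H8ONH.
Ka = Kw/Kb = 1.0×10^-14 / 2.2 × 10^-6 = 4.55 × 10^-9
Let x = [H+] at equilibrium. Ka = x²/(0.059 − x).
Since Ka ≪ C₀, x ≈ √(Ka·C₀) = 1.64 × 10^-5 M.
pH = −log(1.64 × 10^-5) = 4.79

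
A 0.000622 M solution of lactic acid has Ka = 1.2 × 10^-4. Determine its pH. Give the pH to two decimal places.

pH = 3.66

CH3CH(OH)COOH ⇌ CH3CH(OH)COO- + H+
Ka = x²/(0.000622 − x) = 1.2 × 10^-4
x is not negligible relative to C₀; solve x² + 0.00012·x − 7.46e-08 = 0.
x = [−0.00012 + √(0.00012² + 2.99e-07)]/2 = 2.20 × 10^-4 M
pH = −log[H+] = −log(2.20 × 10^-4) = 3.66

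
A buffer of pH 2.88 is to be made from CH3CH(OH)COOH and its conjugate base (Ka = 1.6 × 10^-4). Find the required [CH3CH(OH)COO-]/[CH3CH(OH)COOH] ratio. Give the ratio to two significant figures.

ratio = 0.12

pKa = -log(1.6 × 10^-4) = 3.796
pH = pKa + log(r) ⇒ log(r) = 2.88 − 3.796 = -0.916
r = [CH3CH(OH)COO-]/[CH3CH(OH)COOH] = 10^(-0.916) = 0.121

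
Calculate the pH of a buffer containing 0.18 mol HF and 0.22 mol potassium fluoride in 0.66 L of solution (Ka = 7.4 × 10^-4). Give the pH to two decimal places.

pH = 3.22

pKa = −log(7.4 × 10^-4) = 3.131
Using pH = pKa + log([base]/[acid]) with [base]/[acid] = 0.22/0.18:
pH = 3.131 + (+0.087) = 3.22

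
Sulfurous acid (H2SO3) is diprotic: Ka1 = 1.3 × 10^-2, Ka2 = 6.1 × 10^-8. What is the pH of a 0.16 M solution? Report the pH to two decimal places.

Since Ka1 ≫ Ka2, the first ionization dominates [H+].
Ka1 = x²/(0.16 − x) = 1.3 × 10^-2
Solving the quadratic: x = (−Ka1 + √(Ka1² + 4·Ka1·C₀))/2 = 3.96 × 10^-2 M
pH = −log(3.96 × 10^-2) = 1.40

pH = 1.40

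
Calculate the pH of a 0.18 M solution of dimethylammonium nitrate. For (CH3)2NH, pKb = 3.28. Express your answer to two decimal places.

(CH3)2NH2+ is the conjugate acid of the weak base (CH3)2NH.
Kb = 10^(−3.28) = 5.25 × 10^-4
Ka = Kw/Kb = 1.0×10^-14 / 5.25 × 10^-4 = 1.90 × 10^-11
Ka = [H+]²/(0.18 − [H+]) = 1.90 × 10^-11
Neglecting [H+] in the denominator: [H+] = √(1.90 × 10^-11 × 0.18) = 1.85 × 10^-6 M
([H+]/C₀ = 0.001% < 5%, so the approximation holds.)
pH = −log(1.85 × 10^-6) = 5.73

pH = 5.73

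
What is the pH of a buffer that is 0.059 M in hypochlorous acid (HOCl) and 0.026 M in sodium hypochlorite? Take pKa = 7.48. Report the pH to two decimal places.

pH = pKa + log([A⁻]/[HA]) = 7.48 + log(0.026/0.059)
pH = 7.48 + (-0.356) = 7.12

pH = 7.12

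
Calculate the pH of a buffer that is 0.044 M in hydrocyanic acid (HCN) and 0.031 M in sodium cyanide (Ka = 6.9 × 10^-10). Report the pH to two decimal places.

pH = 9.01

pKa = −log(6.9 × 10^-10) = 9.161
Using pH = pKa + log([base]/[acid]) with [base]/[acid] = 0.031/0.044:
pH = 9.161 + (-0.152) = 9.01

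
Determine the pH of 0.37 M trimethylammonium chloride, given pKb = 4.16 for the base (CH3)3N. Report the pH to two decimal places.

pH = 5.14

(CH3)3NH+ is the conjugate acid of the weak base (CH3)3N.
Kb = 10^(−4.16) = 6.92 × 10^-5
Ka = Kw/Kb = 1.0×10^-14 / 6.92 × 10^-5 = 1.45 × 10^-10
Ka = [H+]²/(0.37 − [H+]) = 1.45 × 10^-10
Since Ka ≪ C₀, [H+] ≈ √(Ka·C₀) = 7.32 × 10^-6 M.
Check: 0.002% ionized — well under 5%, approximation valid.
pH = −log(7.32 × 10^-6) = 5.14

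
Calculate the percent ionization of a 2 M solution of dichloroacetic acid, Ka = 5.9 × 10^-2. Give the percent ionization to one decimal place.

Cl2CHCOOH ⇌ Cl2CHCOO- + H+; let x = [H+] at equilibrium.
Solve x² + 0.059x − 0.118 = 0 → x = 3.15 × 10^-1 M
% ionization = x/C₀ × 100% = 3.15 × 10^-1/2 × 100% = 15.8%

15.8%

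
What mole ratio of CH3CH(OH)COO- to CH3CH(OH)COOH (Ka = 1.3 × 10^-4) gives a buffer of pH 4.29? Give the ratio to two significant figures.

ratio = 2.5

pKa = -log(1.3 × 10^-4) = 3.886
pH = pKa + log(r) ⇒ log(r) = 4.29 − 3.886 = +0.404
r = [CH3CH(OH)COO-]/[CH3CH(OH)COOH] = 10^(+0.404) = 2.54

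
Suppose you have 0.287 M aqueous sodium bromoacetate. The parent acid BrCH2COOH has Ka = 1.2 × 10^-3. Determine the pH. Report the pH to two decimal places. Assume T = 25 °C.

BrCH2COO- is the conjugate base of the weak acid BrCH2COOH.
Kb = Kw/Ka = 1.0×10^-14 / 1.2 × 10^-3 = 8.33 × 10^-12
From the ICE table, Kb = [OH-]²/(0.287 − [OH-]) = 8.33 × 10^-12.
Since Kb ≪ C₀, [OH-] ≈ √(Kb·C₀) = 1.55 × 10^-6 M.
([OH-]/C₀ = 0.00054% < 5%, so the approximation holds.)
pOH = 5.81, so pH = 14.00 − pOH = 8.19

pH = 8.19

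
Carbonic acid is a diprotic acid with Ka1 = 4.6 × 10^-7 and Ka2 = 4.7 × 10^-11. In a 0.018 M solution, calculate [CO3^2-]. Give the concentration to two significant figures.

4.7 × 10^-11 M

First ionization gives [H+] ≈ [HCO3-] = 9.10 × 10^-5 M.
Second step: Ka2 = [H+][CO3^2-]/[HCO3-] ≈ [CO3^2-] (since [H+] ≈ [HCO3-]).
So [CO3^2-] ≈ Ka2.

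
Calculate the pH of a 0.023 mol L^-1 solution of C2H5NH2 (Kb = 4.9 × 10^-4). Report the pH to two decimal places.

pH = 11.49

C2H5NH2 + H2O ⇌ C2H5NH3+ + OH-
From the ICE table, Kb = [OH-]²/(0.023 − [OH-]) = 4.9 × 10^-4.
The 5% rule fails; solving [OH-]² + Kb·[OH-] − Kb·C₀ = 0 exactly:
[OH-] = (−Kb + √(Kb² + 4·Kb·C₀))/2 = 3.12 × 10^-3 M
pOH = −log(3.12 × 10^-3) = 2.51; pH = 14.00 − 2.51 = 11.49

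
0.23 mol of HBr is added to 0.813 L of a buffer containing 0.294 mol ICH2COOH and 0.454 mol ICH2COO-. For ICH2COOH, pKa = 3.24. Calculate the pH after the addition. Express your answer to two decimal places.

pH = 2.87

After neutralization: n(ICH2COOH) = 0.524 mol, n(ICH2COO-) = 0.224 mol.
Henderson–Hasselbalch with mole ratio 0.224/0.524: pH = 3.24 + (-0.369)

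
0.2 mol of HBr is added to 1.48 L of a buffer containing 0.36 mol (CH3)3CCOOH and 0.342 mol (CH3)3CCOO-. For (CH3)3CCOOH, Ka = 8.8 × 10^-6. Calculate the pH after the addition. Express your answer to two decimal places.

After neutralization: n((CH3)3CCOOH) = 0.56 mol, n((CH3)3CCOO-) = 0.142 mol.
pKa = −log(8.8 × 10^-6) = 5.056
pH = pKa + log(n_(CH3)3CCOO-/n_(CH3)3CCOOH) = 5.056 + log(0.142/0.56) = 5.056 + (-0.596)

pH = 4.46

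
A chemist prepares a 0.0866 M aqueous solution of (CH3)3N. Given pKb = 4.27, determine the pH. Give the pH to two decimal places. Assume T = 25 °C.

(CH3)3N + H2O ⇌ (CH3)3NH+ + OH-
Kb = 10^(−4.27) = 5.37 × 10^-5
From the ICE table, Kb = [OH-]²/(0.0866 − [OH-]) = 5.37 × 10^-5.
Assume [OH-] ≪ 0.0866: [OH-] ≈ √(5.37 × 10^-5 × 0.0866) = 2.16 × 10^-3 M
pOH = −log(2.16 × 10^-3) = 2.67; pH = 14.00 − 2.67 = 11.33

pH = 11.33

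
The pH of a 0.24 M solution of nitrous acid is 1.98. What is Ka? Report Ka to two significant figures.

[H+] = 10^(-1.98) = 1.05 × 10^-2 M
At equilibrium [HA] = 0.24 − 1.05 × 10^-2 = 2.29 × 10^-1 M
Ka = [H+][A-]/[HA] = (1.05 × 10^-2)² / 2.29 × 10^-1 = 4.8 × 10^-4

Ka = 4.8 × 10^-4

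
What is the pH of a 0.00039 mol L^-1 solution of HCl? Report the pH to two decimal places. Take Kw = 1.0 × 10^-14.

HCl is a strong acid and dissociates completely, so [H+] = 0.00039 M.
pH = -log(0.00039) = 3.41

pH = 3.41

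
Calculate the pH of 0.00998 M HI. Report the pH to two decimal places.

HI is a strong acid and dissociates completely, so [H+] = 0.00998 M.
pH = -log(0.00998) = 2.00

pH = 2.00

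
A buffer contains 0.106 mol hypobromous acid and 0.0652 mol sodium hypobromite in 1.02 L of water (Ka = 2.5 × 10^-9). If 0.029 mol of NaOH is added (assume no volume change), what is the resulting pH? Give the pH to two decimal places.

After neutralization: n(HOBr) = 0.077 mol, n(OBr-) = 0.0942 mol.
pKa = −log(2.5 × 10^-9) = 8.602
pH = pKa + log([A⁻]/[HA]) = 8.602 + log(0.0942/0.077) = 8.602 +0.088

pH = 8.69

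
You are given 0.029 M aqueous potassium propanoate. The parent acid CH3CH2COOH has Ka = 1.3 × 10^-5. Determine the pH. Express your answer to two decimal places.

CH3CH2COO- is the conjugate base of the weak acid CH3CH2COOH.
Kb = Kw/Ka = 1.0×10^-14 / 1.3 × 10^-5 = 7.69 × 10^-10
From the ICE table, Kb = [OH-]²/(0.029 − [OH-]) = 7.69 × 10^-10.
Assume [OH-] ≪ 0.029: [OH-] ≈ √(7.69 × 10^-10 × 0.029) = 4.72 × 10^-6 M
Check: 0.016% ionized — well under 5%, approximation valid.
pOH = −log(4.72 × 10^-6) = 5.33; pH = 14.00 − 5.33 = 8.67

pH = 8.67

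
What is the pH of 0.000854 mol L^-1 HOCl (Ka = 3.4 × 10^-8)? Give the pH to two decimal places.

pH = 5.27

HOCl ⇌ OCl- + H+
From the ICE table, Ka = x²/(0.000854 − x) = 3.4 × 10^-8.
Since Ka ≪ C₀, x ≈ √(Ka·C₀) = 5.39 × 10^-6 M.
pH = −log[H+] = −log(5.39 × 10^-6) = 5.27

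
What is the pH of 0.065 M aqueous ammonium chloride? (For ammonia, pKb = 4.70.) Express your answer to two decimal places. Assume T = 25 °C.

NH4+ is the conjugate acid of the weak base NH3.
Kb = 10^(−4.70) = 2.00 × 10^-5
Ka = Kw/Kb = 1.0×10^-14 / 2.00 × 10^-5 = 5.00 × 10^-10
From the ICE table, Ka = [H+]²/(0.065 − [H+]) = 5.00 × 10^-10.
Neglecting [H+] in the denominator: [H+] = √(5.00 × 10^-10 × 0.065) = 5.70 × 10^-6 M
pH = −log[H+] = −log(5.70 × 10^-6) = 5.24

pH = 5.24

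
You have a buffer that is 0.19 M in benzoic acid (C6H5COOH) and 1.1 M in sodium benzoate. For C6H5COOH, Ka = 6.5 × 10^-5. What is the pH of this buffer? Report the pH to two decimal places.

pKa = −log(6.5 × 10^-5) = 4.187
Using pH = pKa + log([base]/[acid]) with [base]/[acid] = 1.1/0.19:
pH = 4.187 + (+0.763) = 4.95

pH = 4.95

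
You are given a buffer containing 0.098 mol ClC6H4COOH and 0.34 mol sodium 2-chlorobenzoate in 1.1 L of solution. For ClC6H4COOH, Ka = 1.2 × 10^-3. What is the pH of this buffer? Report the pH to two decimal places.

pH = 3.46

pKa = −log(1.2 × 10^-3) = 2.921
Henderson–Hasselbalch: pH = pKa + log([ClC6H4COO-]/[ClC6H4COOH]) = 2.921 + log(0.34/0.098)
pH = 2.921 + (+0.540) = 3.46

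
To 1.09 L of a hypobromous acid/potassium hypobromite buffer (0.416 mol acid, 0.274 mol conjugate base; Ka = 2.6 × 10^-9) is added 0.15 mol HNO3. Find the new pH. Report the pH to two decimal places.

pH = 7.93

After neutralization: n(HOBr) = 0.566 mol, n(OBr-) = 0.124 mol.
pKa = −log(2.6 × 10^-9) = 8.585
pH = pKa + log(n_OBr-/n_HOBr) = 8.585 + log(0.124/0.566) = 8.585 + (-0.659)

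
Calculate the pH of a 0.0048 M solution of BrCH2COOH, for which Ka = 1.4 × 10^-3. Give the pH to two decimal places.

pH = 2.70

BrCH2COOH ⇌ BrCH2COO- + H+
Let x = [H+] at equilibrium. Ka = x²/(0.0048 − x).
Here C₀/Ka ≈ 3.43, so the small-x approximation fails. Use the quadratic:
x = (−Ka + √(Ka² + 4·Ka·C₀))/2 = 1.99 × 10^-3 M
pH = −log[H+] = −log(1.99 × 10^-3) = 2.70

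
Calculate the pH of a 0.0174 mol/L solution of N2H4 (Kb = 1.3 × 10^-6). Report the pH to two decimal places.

N2H4 + H2O ⇌ N2H5+ + OH-
Kb = [OH-]²/(0.0174 − [OH-]) = 1.3 × 10^-6
Assume [OH-] ≪ 0.0174: [OH-] ≈ √(1.3 × 10^-6 × 0.0174) = 1.50 × 10^-4 M
Check: 0.86% ionized — well under 5%, approximation valid.
pOH = 3.82, so pH = 14.00 − pOH = 10.18

pH = 10.18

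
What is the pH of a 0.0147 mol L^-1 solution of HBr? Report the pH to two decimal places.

pH = 1.83

HBr is a strong acid and dissociates completely, so [H+] = 0.0147 M.
pH = -log(0.0147) = 1.83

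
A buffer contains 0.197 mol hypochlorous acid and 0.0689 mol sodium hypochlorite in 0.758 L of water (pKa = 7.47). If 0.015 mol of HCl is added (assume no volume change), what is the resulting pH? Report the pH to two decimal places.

pH = 6.88

Added H+ converts OCl- to HOCl: HOCl → 0.212 mol, OCl- → 0.0539 mol.
pH = pKa + log([A⁻]/[HA]) = 7.47 + log(0.0539/0.212) = 7.47 -0.595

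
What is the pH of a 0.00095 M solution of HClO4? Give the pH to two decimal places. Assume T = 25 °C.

HClO4 is a strong acid and dissociates completely, so [H+] = 0.00095 M.
pH = -log(0.00095) = 3.02

pH = 3.02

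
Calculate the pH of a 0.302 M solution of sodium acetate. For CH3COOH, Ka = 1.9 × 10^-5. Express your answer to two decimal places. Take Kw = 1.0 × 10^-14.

pH = 9.10

CH3COO- is the conjugate base of the weak acid CH3COOH.
Kb = Kw/Ka = 1.0×10^-14 / 1.9 × 10^-5 = 5.26 × 10^-10
Kb = [OH-]²/(0.302 − [OH-]) = 5.26 × 10^-10
Neglecting [OH-] in the denominator: [OH-] = √(5.26 × 10^-10 × 0.302) = 1.26 × 10^-5 M
pOH = −log(1.26 × 10^-5) = 4.90; pH = 14.00 − 4.90 = 9.10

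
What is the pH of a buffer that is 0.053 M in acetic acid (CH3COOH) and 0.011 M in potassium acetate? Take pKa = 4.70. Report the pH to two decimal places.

pH = pKa + log([A⁻]/[HA]) = 4.70 + log(0.011/0.053)
pH = 4.70 + (-0.683) = 4.02

pH = 4.02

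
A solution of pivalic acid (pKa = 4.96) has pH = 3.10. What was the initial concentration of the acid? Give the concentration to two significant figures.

C₀ = 5.8 × 10^-2 M

[H+] = 10^(-3.10) = 7.94 × 10^-4 M = x
Ka = 10^(−4.96) = 1.10 × 10^-5
Ka = x²/(C₀ − x) ⇒ C₀ = x + x²/Ka
C₀ = 7.94 × 10^-4 + (7.94 × 10^-4)²/(1.10 × 10^-5) = 5.81 × 10^-2 M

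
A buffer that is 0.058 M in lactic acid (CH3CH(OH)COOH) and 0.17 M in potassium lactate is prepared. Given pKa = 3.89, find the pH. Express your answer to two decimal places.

pH = pKa + log([A⁻]/[HA]) = 3.89 + log(0.17/0.058)
pH = 3.89 + (+0.467) = 4.36

pH = 4.36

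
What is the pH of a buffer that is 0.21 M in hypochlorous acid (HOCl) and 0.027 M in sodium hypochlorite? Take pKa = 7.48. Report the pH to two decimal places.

pH = 6.59

Using pH = pKa + log([base]/[acid]) with [base]/[acid] = 0.027/0.21:
pH = 7.48 + (-0.891) = 6.59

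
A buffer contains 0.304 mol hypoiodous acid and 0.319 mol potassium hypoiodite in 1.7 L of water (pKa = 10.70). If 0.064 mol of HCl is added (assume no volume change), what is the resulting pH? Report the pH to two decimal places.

pH = 10.54

Added H+ converts OI- to HOI: HOI → 0.368 mol, OI- → 0.255 mol.
pH = pKa + log([A⁻]/[HA]) = 10.70 + log(0.255/0.368) = 10.70 -0.159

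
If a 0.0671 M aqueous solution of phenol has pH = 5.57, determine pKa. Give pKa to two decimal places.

pKa = 9.97

[H+] = 10^(-5.57) = 2.69 × 10^-6 M
At equilibrium [HA] = 0.0671 − 2.69 × 10^-6 = 6.71 × 10^-2 M
Ka = [H+][A-]/[HA] = (2.69 × 10^-6)² / 6.71 × 10^-2 = 1.08 × 10^-10
pKa = -log(1.08 × 10^-10) = 9.97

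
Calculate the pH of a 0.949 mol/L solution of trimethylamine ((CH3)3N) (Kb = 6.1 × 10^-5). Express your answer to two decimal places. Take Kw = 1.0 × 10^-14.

pH = 11.88

(CH3)3N + H2O ⇌ (CH3)3NH+ + OH-
From the ICE table, Kb = x²/(0.949 − x) = 6.1 × 10^-5.
Assume x ≪ 0.949: x ≈ √(6.1 × 10^-5 × 0.949) = 7.61 × 10^-3 M
(x/C₀ = 0.8% < 5%, so the approximation holds.)
pOH = −log(7.61 × 10^-3) = 2.12; pH = 14.00 − 2.12 = 11.88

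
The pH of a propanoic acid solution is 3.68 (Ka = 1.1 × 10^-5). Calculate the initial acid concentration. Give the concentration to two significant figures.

[H+] = 10^(-3.68) = 2.09 × 10^-4 M = x
Ka = x²/(C₀ − x) ⇒ C₀ = x + x²/Ka
C₀ = 2.09 × 10^-4 + (2.09 × 10^-4)²/(1.1 × 10^-5) = 4.18 × 10^-3 M

C₀ = 4.2 × 10^-3 M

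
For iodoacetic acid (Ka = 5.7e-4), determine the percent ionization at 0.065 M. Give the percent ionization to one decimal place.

ICH2COOH ⇌ ICH2COO- + H+; let x = [H+] at equilibrium.
Ka = x²/(C₀ − x); solving the quadratic gives x = 5.81 × 10^-3 M.
% ionization = x/C₀ × 100% = 5.81 × 10^-3/0.065 × 100% = 8.9%

8.9%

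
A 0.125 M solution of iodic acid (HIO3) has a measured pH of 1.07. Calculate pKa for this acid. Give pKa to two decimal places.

[H+] = 10^(-1.07) = 8.51 × 10^-2 M
At equilibrium [HA] = 0.125 − 8.51 × 10^-2 = 3.99 × 10^-2 M
Ka = [H+][A-]/[HA] = (8.51 × 10^-2)² / 3.99 × 10^-2 = 1.82 × 10^-1
pKa = -log(1.82 × 10^-1) = 0.74

pKa = 0.74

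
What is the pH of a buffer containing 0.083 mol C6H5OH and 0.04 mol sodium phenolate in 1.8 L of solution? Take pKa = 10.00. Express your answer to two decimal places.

Using pH = pKa + log([base]/[acid]) with [base]/[acid] = 0.04/0.083:
pH = 10.00 + (-0.317) = 9.68

pH = 9.68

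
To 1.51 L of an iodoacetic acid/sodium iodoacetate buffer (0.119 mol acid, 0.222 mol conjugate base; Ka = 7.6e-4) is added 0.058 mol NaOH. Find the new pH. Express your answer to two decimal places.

pH = 3.78

OH- converts ICH2COOH to ICH2COO-: ICH2COOH → 0.061 mol, ICH2COO- → 0.28 mol.
pKa = −log(7.6 × 10^-4) = 3.119
Henderson–Hasselbalch with mole ratio 0.28/0.061: pH = 3.119 + (+0.662)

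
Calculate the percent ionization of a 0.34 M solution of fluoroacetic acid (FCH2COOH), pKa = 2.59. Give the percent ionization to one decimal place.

FCH2COOH ⇌ FCH2COO- + H+; let x = [H+] at equilibrium.
Ka = 10^(−2.59) = 2.57 × 10^-3
Solve x² + 0.00257x − 0.000874 = 0 → x = 2.83 × 10^-2 M
Fraction ionized = 2.83 × 10^-2 / 0.34 = 0.0832 → 8.3%

8.3%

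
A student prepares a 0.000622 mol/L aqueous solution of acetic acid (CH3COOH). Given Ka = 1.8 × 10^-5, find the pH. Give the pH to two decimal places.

CH3COOH ⇌ CH3COO- + H+
From the ICE table, Ka = [H+]²/(0.000622 − [H+]) = 1.8 × 10^-5.
Here C₀/Ka ≈ 34.6, so the small-[H+] approximation fails. Use the quadratic:
[H+] = (−Ka + √(Ka² + 4·Ka·C₀))/2 = 9.72 × 10^-5 M
pH = −log[H+] = −log(9.72 × 10^-5) = 4.01

pH = 4.01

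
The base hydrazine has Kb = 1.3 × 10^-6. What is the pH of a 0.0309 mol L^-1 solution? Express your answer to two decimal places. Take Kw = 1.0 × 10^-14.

pH = 10.30

N2H4 + H2O ⇌ N2H5+ + OH-
Let x = [OH-] at equilibrium. Kb = x²/(0.0309 − x).
Neglecting x in the denominator: x = √(1.3 × 10^-6 × 0.0309) = 2.00 × 10^-4 M
pOH = −log(2.00 × 10^-4) = 3.70; pH = 14.00 − 3.70 = 10.30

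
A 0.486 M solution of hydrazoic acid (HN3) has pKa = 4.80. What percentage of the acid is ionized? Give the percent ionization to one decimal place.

HN3 ⇌ N3- + H+; let x = [H+] at equilibrium.
Ka = 10^(−4.80) = 1.58 × 10^-5
x ≈ √(Ka·C₀) = √(1.58 × 10^-5 × 0.486) = 2.77 × 10^-3 M
% ionization = x/C₀ × 100% = 2.77 × 10^-3/0.486 × 100% = 0.6%

0.6%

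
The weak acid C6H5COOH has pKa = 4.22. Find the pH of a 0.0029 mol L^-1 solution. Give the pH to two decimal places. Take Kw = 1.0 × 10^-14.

C6H5COOH ⇌ C6H5COO- + H+
Ka = 10^(−4.22) = 6.03 × 10^-5
Let x = [H+] at equilibrium. Ka = x²/(0.0029 − x).
The 5% rule fails; solving x² + Ka·x − Ka·C₀ = 0 exactly:
x = [−6.03e-05 + √(6.03e-05² + 6.99e-07)]/2 = 3.89 × 10^-4 M
pH = −log[H+] = −log(3.89 × 10^-4) = 3.41

pH = 3.41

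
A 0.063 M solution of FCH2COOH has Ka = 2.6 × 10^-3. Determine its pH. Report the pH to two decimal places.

pH = 1.94

FCH2COOH ⇌ FCH2COO- + H+
Ka = [H+]²/(0.063 − [H+]) = 2.6 × 10^-3
The 5% rule fails; solving [H+]² + Ka·[H+] − Ka·C₀ = 0 exactly:
[H+] = (−Ka + √(Ka² + 4·Ka·C₀))/2 = 1.16 × 10^-2 M
pH = −log(1.16 × 10^-2) = 1.94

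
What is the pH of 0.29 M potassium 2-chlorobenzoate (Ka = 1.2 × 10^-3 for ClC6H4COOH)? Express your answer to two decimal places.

ClC6H4COO- is the conjugate base of the weak acid ClC6H4COOH.
Kb = Kw/Ka = 1.0×10^-14 / 1.2 × 10^-3 = 8.33 × 10^-12
Let x = [OH-] at equilibrium. Kb = x²/(0.29 − x).
Assume x ≪ 0.29: x ≈ √(8.33 × 10^-12 × 0.29) = 1.55 × 10^-6 M
pOH = −log(1.55 × 10^-6) = 5.81; pH = 14.00 − 5.81 = 8.19

pH = 8.19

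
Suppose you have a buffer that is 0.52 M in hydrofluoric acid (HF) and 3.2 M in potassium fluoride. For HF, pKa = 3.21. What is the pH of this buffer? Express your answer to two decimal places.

pH = 4.00

pH = pKa + log([A⁻]/[HA]) = 3.21 + log(3.2/0.52)
pH = 3.21 + (+0.789) = 4.00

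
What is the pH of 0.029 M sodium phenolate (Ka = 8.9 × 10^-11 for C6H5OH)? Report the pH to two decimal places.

C6H5O- is the conjugate base of the weak acid C6H5OH.
Kb = Kw/Ka = 1.0×10^-14 / 8.9 × 10^-11 = 1.12 × 10^-4
Kb = [OH-]²/(0.029 − [OH-]) = 1.12 × 10^-4
Here C₀/Kb ≈ 259, so the small-[OH-] approximation fails. Use the quadratic:
[OH-] = [−0.000112 + √(0.000112² + 1.3e-05)]/2 = 1.75 × 10^-3 M
pOH = −log(1.75 × 10^-3) = 2.76; pH = 14.00 − 2.76 = 11.24

pH = 11.24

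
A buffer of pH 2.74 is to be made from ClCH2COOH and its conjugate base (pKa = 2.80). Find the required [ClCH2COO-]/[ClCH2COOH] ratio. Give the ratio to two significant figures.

ratio = 0.87

pH = pKa + log(r) ⇒ log(r) = 2.74 − 2.80 = -0.06
r = [ClCH2COO-]/[ClCH2COOH] = 10^(-0.06) = 0.871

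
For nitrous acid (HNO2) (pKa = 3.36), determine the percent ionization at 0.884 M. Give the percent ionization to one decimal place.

2.2%

HNO2 ⇌ NO2- + H+; let x = [H+] at equilibrium.
Ka = 10^(−3.36) = 4.37 × 10^-4
x ≈ √(Ka·C₀) = √(4.37 × 10^-4 × 0.884) = 1.97 × 10^-2 M
% ionization = x/C₀ × 100% = 1.97 × 10^-2/0.884 × 100% = 2.2%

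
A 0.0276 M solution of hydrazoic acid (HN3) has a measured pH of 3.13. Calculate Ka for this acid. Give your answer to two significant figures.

Ka = 2.0 × 10^-5

[H+] = 10^(-3.13) = 7.41 × 10^-4 M
At equilibrium [HA] = 0.0276 − 7.41 × 10^-4 = 2.69 × 10^-2 M
Ka = [H+][A-]/[HA] = (7.41 × 10^-4)² / 2.69 × 10^-2 = 2.0 × 10^-5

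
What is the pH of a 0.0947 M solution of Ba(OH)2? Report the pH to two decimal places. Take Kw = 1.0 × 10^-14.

Ba(OH)2 is a strong base (each formula unit releases 2 OH-); [OH-] = 0.189 M.
pOH = -log(0.189) = 0.72
pH = 14.00 - 0.72 = 13.28

pH = 13.28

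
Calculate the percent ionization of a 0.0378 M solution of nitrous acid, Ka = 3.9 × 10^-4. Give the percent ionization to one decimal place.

9.7%

HNO2 ⇌ NO2- + H+; let x = [H+] at equilibrium.
Solve x² + 0.00039x − 1.47e-05 = 0 → x = 3.65 × 10^-3 M
% ionization = x/C₀ × 100% = 3.65 × 10^-3/0.0378 × 100% = 9.7%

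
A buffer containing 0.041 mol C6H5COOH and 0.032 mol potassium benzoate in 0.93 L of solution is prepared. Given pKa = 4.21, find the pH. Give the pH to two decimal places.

Henderson–Hasselbalch: pH = pKa + log([C6H5COO-]/[C6H5COOH]) = 4.21 + log(0.032/0.041)
pH = 4.21 + (-0.108) = 4.10

pH = 4.10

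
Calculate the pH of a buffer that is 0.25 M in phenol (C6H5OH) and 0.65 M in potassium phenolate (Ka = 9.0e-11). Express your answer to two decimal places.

pH = 10.46

pKa = −log(9.0 × 10^-11) = 10.046
Henderson–Hasselbalch: pH = pKa + log([C6H5O-]/[C6H5OH]) = 10.046 + log(0.65/0.25)
pH = 10.046 + (+0.415) = 10.46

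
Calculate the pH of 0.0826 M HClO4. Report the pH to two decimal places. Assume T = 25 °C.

HClO4 is a strong acid and dissociates completely, so [H+] = 0.0826 M.
pH = -log(0.0826) = 1.08

pH = 1.08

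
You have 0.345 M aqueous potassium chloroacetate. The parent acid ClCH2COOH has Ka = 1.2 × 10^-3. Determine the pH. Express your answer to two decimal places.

pH = 8.23

ClCH2COO- is the conjugate base of the weak acid ClCH2COOH.
Kb = Kw/Ka = 1.0×10^-14 / 1.2 × 10^-3 = 8.33 × 10^-12
Let x = [OH-] at equilibrium. Kb = x²/(0.345 − x).
Since Kb ≪ C₀, x ≈ √(Kb·C₀) = 1.70 × 10^-6 M.
(x/C₀ = 0.00049% < 5%, so the approximation holds.)
pOH = −log(1.70 × 10^-6) = 5.77; pH = 14.00 − 5.77 = 8.23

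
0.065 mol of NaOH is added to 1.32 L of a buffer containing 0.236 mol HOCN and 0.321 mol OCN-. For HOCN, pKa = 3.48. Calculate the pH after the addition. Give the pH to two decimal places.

pH = 3.83

After neutralization: n(HOCN) = 0.171 mol, n(OCN-) = 0.386 mol.
Henderson–Hasselbalch with mole ratio 0.386/0.171: pH = 3.48 + (+0.354)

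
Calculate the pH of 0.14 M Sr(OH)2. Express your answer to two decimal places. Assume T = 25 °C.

pH = 13.45

Sr(OH)2 is a strong base (each formula unit releases 2 OH-); [OH-] = 0.28 M.
pOH = -log(0.28) = 0.55
pH = 14.00 - 0.55 = 13.45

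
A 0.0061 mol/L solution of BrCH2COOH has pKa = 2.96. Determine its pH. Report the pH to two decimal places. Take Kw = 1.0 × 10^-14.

BrCH2COOH ⇌ BrCH2COO- + H+
Ka = 10^(−2.96) = 1.10 × 10^-3
From the ICE table, Ka = [H+]²/(0.0061 − [H+]) = 1.10 × 10^-3.
The 5% rule fails; solving [H+]² + Ka·[H+] − Ka·C₀ = 0 exactly:
[H+] = (−Ka + √(Ka² + 4·Ka·C₀))/2 = 2.10 × 10^-3 M
pH = −log(2.10 × 10^-3) = 2.68

pH = 2.68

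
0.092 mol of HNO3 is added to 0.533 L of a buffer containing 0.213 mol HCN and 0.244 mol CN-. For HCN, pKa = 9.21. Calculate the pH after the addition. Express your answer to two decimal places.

pH = 8.91

Added H+ converts CN- to HCN: HCN → 0.305 mol, CN- → 0.152 mol.
Henderson–Hasselbalch with mole ratio 0.152/0.305: pH = 9.21 + (-0.302)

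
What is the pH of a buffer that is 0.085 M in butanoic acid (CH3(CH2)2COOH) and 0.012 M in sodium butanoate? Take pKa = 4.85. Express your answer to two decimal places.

Henderson–Hasselbalch: pH = pKa + log([CH3(CH2)2COO-]/[CH3(CH2)2COOH]) = 4.85 + log(0.012/0.085)
pH = 4.85 + (-0.850) = 4.00

pH = 4.00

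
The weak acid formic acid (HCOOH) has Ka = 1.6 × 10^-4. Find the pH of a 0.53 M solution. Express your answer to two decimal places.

pH = 2.04

HCOOH ⇌ HCOO- + H+
Ka = x²/(0.53 − x) = 1.6 × 10^-4
Assume x ≪ 0.53: x ≈ √(1.6 × 10^-4 × 0.53) = 9.21 × 10^-3 M
Check: 1.7% ionized — well under 5%, approximation valid.
pH = −log[H+] = −log(9.21 × 10^-3) = 2.04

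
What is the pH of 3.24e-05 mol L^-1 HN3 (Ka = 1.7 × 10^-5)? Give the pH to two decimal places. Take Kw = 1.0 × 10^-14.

pH = 4.78

HN3 ⇌ N3- + H+
Ka = [H+]²/(3.24e-05 − [H+]) = 1.7 × 10^-5
The 5% rule fails; solving [H+]² + Ka·[H+] − Ka·C₀ = 0 exactly:
[H+] = (−Ka + √(Ka² + 4·Ka·C₀))/2 = 1.65 × 10^-5 M
pH = −log[H+] = −log(1.65 × 10^-5) = 4.78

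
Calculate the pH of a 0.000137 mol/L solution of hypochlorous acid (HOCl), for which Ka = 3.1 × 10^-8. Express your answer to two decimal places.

pH = 5.69

HOCl ⇌ OCl- + H+
From the ICE table, Ka = [H+]²/(0.000137 − [H+]) = 3.1 × 10^-8.
Assume [H+] ≪ 0.000137: [H+] ≈ √(3.1 × 10^-8 × 0.000137) = 2.06 × 10^-6 M
([H+]/C₀ = 1.5% < 5%, so the approximation holds.)
pH = −log[H+] = −log(2.06 × 10^-6) = 5.69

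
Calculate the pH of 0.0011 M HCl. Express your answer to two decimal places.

pH = 2.96

HCl is a strong acid and dissociates completely, so [H+] = 0.0011 M.
pH = -log(0.0011) = 2.96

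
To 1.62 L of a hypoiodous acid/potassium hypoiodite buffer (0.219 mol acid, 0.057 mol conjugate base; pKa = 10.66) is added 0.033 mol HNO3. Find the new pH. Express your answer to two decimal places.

Added H+ converts OI- to HOI: HOI → 0.252 mol, OI- → 0.024 mol.
pH = pKa + log([A⁻]/[HA]) = 10.66 + log(0.024/0.252) = 10.66 -1.021

pH = 9.64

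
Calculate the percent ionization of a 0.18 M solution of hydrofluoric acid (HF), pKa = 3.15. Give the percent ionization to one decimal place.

HF ⇌ F- + H+; let x = [H+] at equilibrium.
Ka = 10^(−3.15) = 7.08 × 10^-4
Ka = x²/(C₀ − x); solving the quadratic gives x = 1.09 × 10^-2 M.
% ionization = x/C₀ × 100% = 1.09 × 10^-2/0.18 × 100% = 6.1%

6.1%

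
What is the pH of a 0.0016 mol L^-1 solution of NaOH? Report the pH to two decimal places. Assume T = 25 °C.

pH = 11.20

NaOH is a strong base; [OH-] = 0.0016 M.
pOH = -log(0.0016) = 2.80
pH = 14.00 - 2.80 = 11.20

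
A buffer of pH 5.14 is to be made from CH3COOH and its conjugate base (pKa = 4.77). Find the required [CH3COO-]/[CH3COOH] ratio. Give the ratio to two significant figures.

pH = pKa + log(r) ⇒ log(r) = 5.14 − 4.77 = +0.37
r = [CH3COO-]/[CH3COOH] = 10^(+0.37) = 2.34

ratio = 2.3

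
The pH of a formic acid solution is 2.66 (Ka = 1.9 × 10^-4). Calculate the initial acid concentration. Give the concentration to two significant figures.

C₀ = 2.7 × 10^-2 M

[H+] = 10^(-2.66) = 2.19 × 10^-3 M = x
Ka = x²/(C₀ − x) ⇒ C₀ = x + x²/Ka
C₀ = 2.19 × 10^-3 + (2.19 × 10^-3)²/(1.9 × 10^-4) = 2.74 × 10^-2 M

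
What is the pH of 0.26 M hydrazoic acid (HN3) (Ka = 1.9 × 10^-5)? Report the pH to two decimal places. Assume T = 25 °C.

pH = 2.65

HN3 ⇌ N3- + H+
Let x = [H+] at equilibrium. Ka = x²/(0.26 − x).
Assume x ≪ 0.26: x ≈ √(1.9 × 10^-5 × 0.26) = 2.22 × 10^-3 M
(x/C₀ = 0.85% < 5%, so the approximation holds.)
pH = −log(2.22 × 10^-3) = 2.65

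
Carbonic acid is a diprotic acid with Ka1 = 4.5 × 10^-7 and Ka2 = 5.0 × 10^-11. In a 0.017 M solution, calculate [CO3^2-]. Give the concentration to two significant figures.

First ionization gives [H+] ≈ [HCO3-] = 8.75 × 10^-5 M.
Second step: Ka2 = [H+][CO3^2-]/[HCO3-] ≈ [CO3^2-] (since [H+] ≈ [HCO3-]).
So [CO3^2-] ≈ Ka2.

5.0 × 10^-11 M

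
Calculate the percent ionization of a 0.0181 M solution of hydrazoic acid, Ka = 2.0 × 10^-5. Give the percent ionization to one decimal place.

HN3 ⇌ N3- + H+; let x = [H+] at equilibrium.
x ≈ √(Ka·C₀) = √(2.0 × 10^-5 × 0.0181) = 6.02 × 10^-4 M
Fraction ionized = 6.02 × 10^-4 / 0.0181 = 0.0333 → 3.3%

3.3%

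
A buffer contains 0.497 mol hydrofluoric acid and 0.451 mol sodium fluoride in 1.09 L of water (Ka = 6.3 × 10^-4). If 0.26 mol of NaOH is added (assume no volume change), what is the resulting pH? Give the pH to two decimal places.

OH- converts HF to F-: HF → 0.237 mol, F- → 0.711 mol.
pKa = −log(6.3 × 10^-4) = 3.201
Henderson–Hasselbalch with mole ratio 0.711/0.237: pH = 3.201 + (+0.477)

pH = 3.68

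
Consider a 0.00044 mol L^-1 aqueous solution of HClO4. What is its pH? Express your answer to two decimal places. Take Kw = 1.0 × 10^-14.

pH = 3.36

HClO4 is a strong acid and dissociates completely, so [H+] = 0.00044 M.
pH = -log(0.00044) = 3.36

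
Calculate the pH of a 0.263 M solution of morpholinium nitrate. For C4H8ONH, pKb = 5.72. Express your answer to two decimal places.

pH = 4.43

C4H8ONH2+ is the conjugate acid of the weak base C4H8ONH.
Kb = 10^(−5.72) = 1.91 × 10^-6
Ka = Kw/Kb = 1.0×10^-14 / 1.91 × 10^-6 = 5.24 × 10^-9
From the ICE table, Ka = [H+]²/(0.263 − [H+]) = 5.24 × 10^-9.
Since Ka ≪ C₀, [H+] ≈ √(Ka·C₀) = 3.71 × 10^-5 M.
pH = −log[H+] = −log(3.71 × 10^-5) = 4.43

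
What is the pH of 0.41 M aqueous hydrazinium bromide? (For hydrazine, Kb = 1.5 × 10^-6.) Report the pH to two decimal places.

pH = 4.28

N2H5+ is the conjugate acid of the weak base N2H4.
Ka = Kw/Kb = 1.0×10^-14 / 1.5 × 10^-6 = 6.67 × 10^-9
Let x = [H+] at equilibrium. Ka = x²/(0.41 − x).
Neglecting x in the denominator: x = √(6.67 × 10^-9 × 0.41) = 5.23 × 10^-5 M
pH = −log[H+] = −log(5.23 × 10^-5) = 4.28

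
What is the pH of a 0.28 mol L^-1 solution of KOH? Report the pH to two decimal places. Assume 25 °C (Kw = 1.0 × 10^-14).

KOH is a strong base; [OH-] = 0.28 M.
pOH = -log(0.28) = 0.55
pH = 14.00 - 0.55 = 13.45

pH = 13.45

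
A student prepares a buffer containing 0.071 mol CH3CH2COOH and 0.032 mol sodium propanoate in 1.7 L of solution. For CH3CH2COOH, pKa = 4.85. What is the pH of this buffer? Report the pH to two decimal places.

Henderson–Hasselbalch: pH = pKa + log([CH3CH2COO-]/[CH3CH2COOH]) = 4.85 + log(0.032/0.071)
pH = 4.85 + (-0.346) = 4.50

pH = 4.50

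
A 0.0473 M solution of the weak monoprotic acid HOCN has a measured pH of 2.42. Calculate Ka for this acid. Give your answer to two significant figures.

[H+] = 10^(-2.42) = 3.80 × 10^-3 M
At equilibrium [HA] = 0.0473 − 3.80 × 10^-3 = 4.35 × 10^-2 M
Ka = [H+][A-]/[HA] = (3.80 × 10^-3)² / 4.35 × 10^-2 = 3.3 × 10^-4

Ka = 3.3 × 10^-4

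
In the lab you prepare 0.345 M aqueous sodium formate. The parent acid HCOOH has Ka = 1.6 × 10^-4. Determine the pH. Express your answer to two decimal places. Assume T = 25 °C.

HCOO- is the conjugate base of the weak acid HCOOH.
Kb = Kw/Ka = 1.0×10^-14 / 1.6 × 10^-4 = 6.25 × 10^-11
Kb = [OH-]²/(0.345 − [OH-]) = 6.25 × 10^-11
Assume [OH-] ≪ 0.345: [OH-] ≈ √(6.25 × 10^-11 × 0.345) = 4.64 × 10^-6 M
Check: 0.0013% ionized — well under 5%, approximation valid.
pOH = 5.33, so pH = 14.00 − pOH = 8.67

pH = 8.67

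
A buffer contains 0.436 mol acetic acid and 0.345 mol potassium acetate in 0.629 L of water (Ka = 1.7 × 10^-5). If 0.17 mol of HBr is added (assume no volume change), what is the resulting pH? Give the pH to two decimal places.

Added H+ converts CH3COO- to CH3COOH: CH3COOH → 0.606 mol, CH3COO- → 0.175 mol.
pKa = −log(1.7 × 10^-5) = 4.770
pH = pKa + log(n_CH3COO-/n_CH3COOH) = 4.770 + log(0.175/0.606) = 4.770 + (-0.539)

pH = 4.23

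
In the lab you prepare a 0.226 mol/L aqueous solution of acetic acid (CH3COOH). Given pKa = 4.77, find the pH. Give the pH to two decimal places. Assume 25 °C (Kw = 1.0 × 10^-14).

pH = 2.71

CH3COOH ⇌ CH3COO- + H+
Ka = 10^(−4.77) = 1.70 × 10^-5
From the ICE table, Ka = [H+]²/(0.226 − [H+]) = 1.70 × 10^-5.
Assume [H+] ≪ 0.226: [H+] ≈ √(1.70 × 10^-5 × 0.226) = 1.96 × 10^-3 M
([H+]/C₀ = 0.87% < 5%, so the approximation holds.)
pH = −log[H+] = −log(1.96 × 10^-3) = 2.71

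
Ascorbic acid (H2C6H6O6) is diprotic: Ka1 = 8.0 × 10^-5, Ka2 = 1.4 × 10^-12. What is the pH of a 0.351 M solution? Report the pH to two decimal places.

Ka1 ≫ Ka2, so treat the first dissociation as the only significant source of H+.
Ka1 = x²/(0.351 − x) = 8.0 × 10^-5
x ≈ √(8.0 × 10^-5 × 0.351) = 5.30 × 10^-3 M
pH = −log(5.30 × 10^-3) = 2.28

pH = 2.28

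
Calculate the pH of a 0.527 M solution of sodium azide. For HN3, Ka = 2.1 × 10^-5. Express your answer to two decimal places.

pH = 9.20

N3- is the conjugate base of the weak acid HN3.
Kb = Kw/Ka = 1.0×10^-14 / 2.1 × 10^-5 = 4.76 × 10^-10
Kb = x²/(0.527 − x) = 4.76 × 10^-10
Since Kb ≪ C₀, x ≈ √(Kb·C₀) = 1.58 × 10^-5 M.
(x/C₀ = 0.003% < 5%, so the approximation holds.)
pOH = 4.80, so pH = 14.00 − pOH = 9.20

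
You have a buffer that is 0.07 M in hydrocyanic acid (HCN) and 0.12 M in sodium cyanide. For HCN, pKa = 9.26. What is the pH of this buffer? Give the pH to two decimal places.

pH = 9.49

pH = pKa + log([A⁻]/[HA]) = 9.26 + log(0.12/0.07)
pH = 9.26 + (+0.234) = 9.49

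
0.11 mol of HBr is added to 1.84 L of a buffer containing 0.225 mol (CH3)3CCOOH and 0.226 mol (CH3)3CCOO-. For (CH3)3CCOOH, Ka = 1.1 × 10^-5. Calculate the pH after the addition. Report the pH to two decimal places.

pH = 4.50

After neutralization: n((CH3)3CCOOH) = 0.335 mol, n((CH3)3CCOO-) = 0.116 mol.
pKa = −log(1.1 × 10^-5) = 4.959
pH = pKa + log([A⁻]/[HA]) = 4.959 + log(0.116/0.335) = 4.959 -0.461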